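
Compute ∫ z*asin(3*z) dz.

Use integration by parts with u = arcsin(3*z), dv = z dz.
Then du = 3/sqrt(-9*z**2 + 1) dz.

z**2*asin(3*z)/2 + z*sqrt(-9*z**2 + 1)/12 - asin(3*z)/36 + C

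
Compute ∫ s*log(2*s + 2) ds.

s**2*log(2*s + 2)/2 - s**2/4 + s/2 - log(s + 1)/2 + C

Use integration by parts with u = log(2*s + 2), dv = s ds.
Then du = 2/(2*s + 2) ds and v = s**2/2.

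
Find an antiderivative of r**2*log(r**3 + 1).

r**3*log(r**3 + 1)/3 - r**3/3 + log(r**3 + 1)/3 + C

Let u = r**3 + 1, so du = (3*r**2) dr.
The integral becomes (1/3)·∫ log(u) du; integrate by parts with u′=log(u), dv′=du.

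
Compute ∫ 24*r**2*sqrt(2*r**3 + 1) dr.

8*(2*r**3 + 1)**(3/2)/3 + C

Let u = 2*r**3 + 1, so du = (6*r**2) dr.
Rewriting, the integral becomes 4·∫ √u du = 4·(2/3)u^(3/2).
Substituting back, u = 2*r**3 + 1.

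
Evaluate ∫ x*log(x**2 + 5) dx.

Let u = x**2 + 5, so du = (2*x) dx.
The integral becomes (1/2)·∫ log(u) du; integrate by parts with u′=log(u), dv′=du.

x**2*log(x**2 + 5)/2 - x**2/2 + 5*log(x**2 + 5)/2 + C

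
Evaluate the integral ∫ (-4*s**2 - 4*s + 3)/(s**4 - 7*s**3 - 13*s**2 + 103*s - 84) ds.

-221*log(s - 7)/264 + 45*log(s - 3)/56 - log(s - 1)/12 + 9*log(s + 4)/77 + C

Factor the denominator: (s - 7)*(s - 3)*(s - 1)*(s + 4).
Partial-fraction decomposition: 9/(77*(s + 4)) - 1/(12*(s - 1)) + 45/(56*(s - 3)) - 221/(264*(s - 7)).
Integrate each term: A/(s−a) contributes A·log|s−a|.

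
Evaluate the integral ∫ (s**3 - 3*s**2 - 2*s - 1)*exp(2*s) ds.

Use integration by parts with u = s**3 - 3*s**2 - 2*s - 1, dv = exp(2*s) ds, so v = exp(2*s)/2.
Apply parts 3 times (tabular method): alternate signs, differentiate u down to 0, integrate dv up.

(4*s**3 - 18*s**2 + 10*s - 9)*exp(2*s)/8 + C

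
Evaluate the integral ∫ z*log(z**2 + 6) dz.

Let u = z**2 + 6, so du = (2*z) dz.
The integral becomes (1/2)·∫ log(u) du; integrate by parts with u′=log(u), dv′=du.

z**2*log(z**2 + 6)/2 - z**2/2 + 3*log(z**2 + 6) + C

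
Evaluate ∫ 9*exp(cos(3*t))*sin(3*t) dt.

Let u = cos(3*t), so du = (-3*sin(3*t)) dt.
Rewriting, the integral becomes -3·∫ e^u du = -3·e^u.
Substituting back, u = cos(3*t).

-3*exp(cos(3*t)) + C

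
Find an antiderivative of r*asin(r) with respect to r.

Use integration by parts with u = arcsin(r), dv = r dr.
Then du = 1/sqrt(-r**2 + 1) dr.

r**2*asin(r)/2 + r*sqrt(-r**2 + 1)/4 - asin(r)/4 + C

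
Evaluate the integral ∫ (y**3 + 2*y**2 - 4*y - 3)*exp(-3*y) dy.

Use integration by parts with u = y**3 + 2*y**2 - 4*y - 3, dv = exp(-3*y) dy, so v = -exp(-3*y)/3.
Apply parts 3 times (tabular method): alternate signs, differentiate u down to 0, integrate dv up.

(-3*y**3 - 9*y**2 + 6*y + 11)*exp(-3*y)/9 + C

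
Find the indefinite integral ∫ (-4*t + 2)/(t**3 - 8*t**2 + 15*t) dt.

2*log(t)/15 - 9*log(t - 5)/5 + 5*log(t - 3)/3 + C

Factor the denominator: t*(t - 5)*(t - 3).
Partial-fraction decomposition: 5/(3*(t - 3)) - 9/(5*(t - 5)) + 2/(15*t).
Integrate each term: A/(t−a) contributes A·log|t−a|.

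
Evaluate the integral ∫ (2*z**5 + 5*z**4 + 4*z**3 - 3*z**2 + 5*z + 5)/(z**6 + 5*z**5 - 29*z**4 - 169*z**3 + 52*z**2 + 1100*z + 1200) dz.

983*log(z - 5)/882 - 62*log(z - 3)/175 + 5683*log(z + 2)/14700 - 1087*log(z + 4)/252 + 31*log(z + 5)/6 + 11/(70*z + 140) + C

Factor the denominator: (z - 5)*(z - 3)*(z + 2)**2*(z + 4)*(z + 5).
Partial-fraction decomposition: 31/(6*(z + 5)) - 1087/(252*(z + 4)) + 5683/(14700*(z + 2)) - 11/(70*(z + 2)**2) - 62/(175*(z - 3)) + 983/(882*(z - 5)).
Integrate each term; A/(z−a) gives A·log|z−a|; A/(z−a)² gives −A/(z−a).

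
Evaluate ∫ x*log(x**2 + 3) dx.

Let u = x**2 + 3, so du = (2*x) dx.
The integral becomes (1/2)·∫ log(u) du; integrate by parts with u′=log(u), dv′=du.

x**2*log(x**2 + 3)/2 - x**2/2 + 3*log(x**2 + 3)/2 + C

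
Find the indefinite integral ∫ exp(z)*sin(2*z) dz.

exp(z)*sin(2*z)/5 - 2*exp(z)*cos(2*z)/5 + C

Let I denote the integral. Integrate by parts with u = sin(2*z), dv = exp(z) dz, so v = exp(z): I = exp(z)*sin(2*z) − 2·∫ exp(z)*cos(2*z) dz.
Apply parts again with u = cos(2*z), dv = exp(z) dz: ∫ exp(z)*cos(2*z) dz = exp(z)*cos(2*z) + 2·I. Substituting back brings back I: I = exp(z)*sin(2*z) - 2*exp(z)*cos(2*z) − 4·I.
Solving for I: (1 + 4)·I equals the remaining terms, so I = (1/5)·(exp(z)*sin(2*z) - 2*exp(z)*cos(2*z)).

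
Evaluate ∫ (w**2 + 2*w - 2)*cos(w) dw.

Use integration by parts with u = w**2 + 2*w - 2, dv = cos(w) dw, so v = sin(w).
Apply parts 2 times (tabular method): alternate signs, differentiate u down to 0, integrate dv up.

w**2*sin(w) + 2*w*sin(w) + 2*w*cos(w) - 4*sin(w) + 2*cos(w) + C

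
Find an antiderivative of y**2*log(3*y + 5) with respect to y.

Use integration by parts with u = log(3*y + 5), dv = y**2 dy.
Then du = 3/(3*y + 5) dy and v = y**3/3.

y**3*log(3*y + 5)/3 - y**3/9 + 5*y**2/18 - 25*y/27 + 125*log(3*y + 5)/81 + C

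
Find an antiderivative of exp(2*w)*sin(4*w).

exp(2*w)*sin(4*w)/10 - exp(2*w)*cos(4*w)/5 + C

Let I denote the integral. Integrate by parts with u = sin(4*w), dv = exp(2*w) dw, so v = exp(2*w)/2: I = exp(2*w)*sin(4*w)/2 − 2·∫ exp(2*w)*cos(4*w) dw.
Apply parts again with u = cos(4*w), dv = exp(2*w) dw: ∫ exp(2*w)*cos(4*w) dw = exp(2*w)*cos(4*w)/2 + 2·I. Substituting back brings back I: I = exp(2*w)*sin(4*w)/2 - exp(2*w)*cos(4*w) − 4·I.
Solving for I: (1 + 4)·I equals the remaining terms, so I = (1/5)·(exp(2*w)*sin(4*w)/2 - exp(2*w)*cos(4*w)).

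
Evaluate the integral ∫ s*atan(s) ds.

Use integration by parts with u = arctan(s), dv = s ds.
Then du = 1/(s**2 + 1) ds.

s**2*atan(s)/2 - s/2 + atan(s)/2 + C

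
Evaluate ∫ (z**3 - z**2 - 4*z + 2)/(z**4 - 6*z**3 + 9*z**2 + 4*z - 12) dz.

2*log(z - 3) - 8*log(z - 2)/9 - log(z + 1)/9 - 2/(3*z - 6) + C

Factor the denominator: (z - 3)*(z - 2)**2*(z + 1).
Partial-fraction decomposition: -1/(9*(z + 1)) - 8/(9*(z - 2)) + 2/(3*(z - 2)**2) + 2/(z - 3).
Integrate each term; A/(z−a) gives A·log|z−a|; A/(z−a)² gives −A/(z−a).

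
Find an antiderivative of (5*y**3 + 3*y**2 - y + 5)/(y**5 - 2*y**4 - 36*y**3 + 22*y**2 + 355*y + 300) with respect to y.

Factor the denominator: (y - 5)**2*(y + 1)*(y + 3)*(y + 4).
Partial-fraction decomposition: -263/(243*(y + 4)) + 25/(32*(y + 3)) + 1/(54*(y + 1)) + 2197/(7776*(y - 5)) + 175/(108*(y - 5)**2).
Integrate each term; A/(y−a) gives A·log|y−a|; A/(y−a)² gives −A/(y−a).

2197*log(y - 5)/7776 + log(y + 1)/54 + 25*log(y + 3)/32 - 263*log(y + 4)/243 - 175/(108*y - 540) + C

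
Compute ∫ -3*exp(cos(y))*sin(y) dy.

Let u = cos(y), so du = (-sin(y)) dy.
Rewriting, the integral becomes 3·∫ e^u du = 3·e^u.
Substituting back, u = cos(y).

3*exp(cos(y)) + C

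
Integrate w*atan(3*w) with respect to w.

w**2*atan(3*w)/2 - w/6 + atan(3*w)/18 + C

Use integration by parts with u = arctan(3*w), dv = w dw.
Then du = 3/(9*w**2 + 1) dw.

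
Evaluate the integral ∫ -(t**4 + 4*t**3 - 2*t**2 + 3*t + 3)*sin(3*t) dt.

Use integration by parts with u = t**4 + 4*t**3 - 2*t**2 + 3*t + 3, dv = -sin(3*t) dt, so v = cos(3*t)/3.
Apply parts 4 times (tabular method): alternate signs, differentiate u down to 0, integrate dv up.

t**4*cos(3*t)/3 - 4*t**3*sin(3*t)/9 + 4*t**3*cos(3*t)/3 - 4*t**2*sin(3*t)/3 - 10*t**2*cos(3*t)/9 + 20*t*sin(3*t)/27 + t*cos(3*t)/9 - sin(3*t)/27 + 101*cos(3*t)/81 + C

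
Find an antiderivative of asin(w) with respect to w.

Use integration by parts with u = arcsin(w), dv = dw.
Then du = 1/sqrt(-w**2 + 1) dw.

w*asin(w) + sqrt(-w**2 + 1) + C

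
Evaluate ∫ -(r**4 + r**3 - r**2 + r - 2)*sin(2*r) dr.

Use integration by parts with u = r**4 + r**3 - r**2 + r - 2, dv = -sin(2*r) dr, so v = cos(2*r)/2.
Apply parts 4 times (tabular method): alternate signs, differentiate u down to 0, integrate dv up.

r**4*cos(2*r)/2 - r**3*sin(2*r) + r**3*cos(2*r)/2 - 3*r**2*sin(2*r)/4 - 2*r**2*cos(2*r) + 2*r*sin(2*r) - r*cos(2*r)/4 + sin(2*r)/8 + C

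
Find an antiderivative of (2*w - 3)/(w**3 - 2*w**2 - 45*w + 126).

Factor the denominator: (w - 6)*(w - 3)*(w + 7).
Partial-fraction decomposition: -17/(130*(w + 7)) - 1/(10*(w - 3)) + 3/(13*(w - 6)).
Integrate each term: A/(w−a) contributes A·log|w−a|.

3*log(w - 6)/13 - log(w - 3)/10 - 17*log(w + 7)/130 + C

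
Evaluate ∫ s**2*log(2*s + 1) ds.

s**3*log(2*s + 1)/3 - s**3/9 + s**2/12 - s/12 + log(2*s + 1)/24 + C

Use integration by parts with u = log(2*s + 1), dv = s**2 ds.
Then du = 2/(2*s + 1) ds and v = s**3/3.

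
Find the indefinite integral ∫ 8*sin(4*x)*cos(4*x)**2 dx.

-2*cos(4*x)**3/3 + C

Let u = cos(4*x), so du = (-4*sin(4*x)) dx.
Rewriting, the integral becomes -2·∫ u^2 du = -2·u^3/3.
Substituting back, u = cos(4*x).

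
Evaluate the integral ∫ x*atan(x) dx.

x**2*atan(x)/2 - x/2 + atan(x)/2 + C

Use integration by parts with u = arctan(x), dv = x dx.
Then du = 1/(x**2 + 1) dx.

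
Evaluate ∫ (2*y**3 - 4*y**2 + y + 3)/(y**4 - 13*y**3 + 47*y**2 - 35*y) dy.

-3*log(y)/35 + 125*log(y - 7)/21 - 79*log(y - 5)/20 + log(y - 1)/12 + C

Factor the denominator: y*(y - 7)*(y - 5)*(y - 1).
Partial-fraction decomposition: 1/(12*(y - 1)) - 79/(20*(y - 5)) + 125/(21*(y - 7)) - 3/(35*y).
Integrate each term: A/(y−a) contributes A·log|y−a|.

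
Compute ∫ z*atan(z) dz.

Use integration by parts with u = arctan(z), dv = z dz.
Then du = 1/(z**2 + 1) dz.

z**2*atan(z)/2 - z/2 + atan(z)/2 + C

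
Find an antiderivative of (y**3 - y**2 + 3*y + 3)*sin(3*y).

-y**3*cos(3*y)/3 + y**2*sin(3*y)/3 + y**2*cos(3*y)/3 - 2*y*sin(3*y)/9 - 7*y*cos(3*y)/9 + 7*sin(3*y)/27 - 29*cos(3*y)/27 + C

Use integration by parts with u = y**3 - y**2 + 3*y + 3, dv = sin(3*y) dy, so v = -cos(3*y)/3.
Apply parts 3 times (tabular method): alternate signs, differentiate u down to 0, integrate dv up.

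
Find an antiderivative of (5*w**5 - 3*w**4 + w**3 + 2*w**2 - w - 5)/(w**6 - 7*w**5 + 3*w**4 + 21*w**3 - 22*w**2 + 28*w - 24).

35269*log(w - 6)/5920 - 121*log(w - 2)/80 - log(w - 1)/30 + 211*log(w + 2)/480 + 11*log(w**2 + 1)/148 + 71*atan(w)/370 + C

Factor the denominator: (w - 6)*(w - 2)*(w - 1)*(w + 2)*(w**2 + 1).
Partial-fraction decomposition: (55*w + 71)/(370*(w**2 + 1)) + 211/(480*(w + 2)) - 1/(30*(w - 1)) - 121/(80*(w - 2)) + 35269/(5920*(w - 6)).
Integrate each term; A/(w−a) gives A·log|w−a|; the (Bw+D)/(w²+p²) term gives a log and an atan.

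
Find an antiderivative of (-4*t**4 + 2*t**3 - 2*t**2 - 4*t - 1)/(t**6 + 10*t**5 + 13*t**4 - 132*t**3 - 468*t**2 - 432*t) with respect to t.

log(t)/432 - 9*log(t - 4)/112 - 27*log(t + 2)/16 - 6*log(t + 3)/7 + 1133*log(t + 6)/432 - 55/(9*t + 27) + C

Factor the denominator: t*(t - 4)*(t + 2)*(t + 3)**2*(t + 6).
Partial-fraction decomposition: 1133/(432*(t + 6)) - 6/(7*(t + 3)) + 55/(9*(t + 3)**2) - 27/(16*(t + 2)) - 9/(112*(t - 4)) + 1/(432*t).
Integrate each term; A/(t−a) gives A·log|t−a|; A/(t−a)² gives −A/(t−a).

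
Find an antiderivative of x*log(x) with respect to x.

Use integration by parts with u = log(x), dv = x dx.
Then du = 1/x dx and v = x**2/2.

x**2*log(x)/2 - x**2/4 + C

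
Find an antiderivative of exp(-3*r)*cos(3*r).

exp(-3*r)*sin(3*r)/6 - exp(-3*r)*cos(3*r)/6 + C

Let I denote the integral. Integrate by parts with u = cos(3*r), dv = exp(-3*r) dr, so v = -exp(-3*r)/3: I = -exp(-3*r)*cos(3*r)/3 − ∫ exp(-3*r)*sin(3*r) dr.
Apply parts again with u = sin(3*r), dv = exp(-3*r) dr: ∫ exp(-3*r)*sin(3*r) dr = -exp(-3*r)*sin(3*r)/3 + I. Substituting back brings back I: I = exp(-3*r)*sin(3*r)/3 - exp(-3*r)*cos(3*r)/3 − I.
Solving for I: (1 + 1)·I equals the remaining terms, so I = (1/2)·(exp(-3*r)*sin(3*r)/3 - exp(-3*r)*cos(3*r)/3).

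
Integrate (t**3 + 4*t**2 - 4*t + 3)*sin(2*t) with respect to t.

-t**3*cos(2*t)/2 + 3*t**2*sin(2*t)/4 - 2*t**2*cos(2*t) + 2*t*sin(2*t) + 11*t*cos(2*t)/4 - 11*sin(2*t)/8 - cos(2*t)/2 + C

Use integration by parts with u = t**3 + 4*t**2 - 4*t + 3, dv = sin(2*t) dt, so v = -cos(2*t)/2.
Apply parts 3 times (tabular method): alternate signs, differentiate u down to 0, integrate dv up.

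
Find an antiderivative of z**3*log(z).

Use integration by parts with u = log(z), dv = z**3 dz.
Then du = 1/z dz and v = z**4/4.

z**4*log(z)/4 - z**4/16 + C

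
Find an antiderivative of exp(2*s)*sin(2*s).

exp(2*s)*sin(2*s)/4 - exp(2*s)*cos(2*s)/4 + C

Let I denote the integral. Integrate by parts with u = sin(2*s), dv = exp(2*s) ds, so v = exp(2*s)/2: I = exp(2*s)*sin(2*s)/2 − ∫ exp(2*s)*cos(2*s) ds.
Apply parts again with u = cos(2*s), dv = exp(2*s) ds: ∫ exp(2*s)*cos(2*s) ds = exp(2*s)*cos(2*s)/2 + I. Substituting back brings back I: I = exp(2*s)*sin(2*s)/2 - exp(2*s)*cos(2*s)/2 − I.
Solving for I: (1 + 1)·I equals the remaining terms, so I = (1/2)·(exp(2*s)*sin(2*s)/2 - exp(2*s)*cos(2*s)/2).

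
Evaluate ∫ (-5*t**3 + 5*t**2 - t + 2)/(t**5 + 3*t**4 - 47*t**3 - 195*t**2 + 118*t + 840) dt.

Factor the denominator: (t - 7)*(t - 2)*(t + 3)*(t + 4)*(t + 5).
Partial-fraction decomposition: 757/(168*(t + 5)) - 203/(33*(t + 4)) + 37/(20*(t + 3)) + 2/(105*(t - 2)) - 59/(264*(t - 7)).
Integrate each term: A/(t−a) contributes A·log|t−a|.

-59*log(t - 7)/264 + 2*log(t - 2)/105 + 37*log(t + 3)/20 - 203*log(t + 4)/33 + 757*log(t + 5)/168 + C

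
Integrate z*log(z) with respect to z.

z**2*log(z)/2 - z**2/4 + C

Use integration by parts with u = log(z), dv = z dz.
Then du = 1/z dz and v = z**2/2.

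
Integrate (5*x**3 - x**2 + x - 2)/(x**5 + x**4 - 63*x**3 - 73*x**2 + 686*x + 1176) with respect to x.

557*log(x - 7)/1260 - 17*log(x - 4)/77 - 8*log(x + 2)/45 + 149*log(x + 3)/280 - 1773*log(x + 7)/3080 + C

Factor the denominator: (x - 7)*(x - 4)*(x + 2)*(x + 3)*(x + 7).
Partial-fraction decomposition: -1773/(3080*(x + 7)) + 149/(280*(x + 3)) - 8/(45*(x + 2)) - 17/(77*(x - 4)) + 557/(1260*(x - 7)).
Integrate each term: A/(x−a) contributes A·log|x−a|.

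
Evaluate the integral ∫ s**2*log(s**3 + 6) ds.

s**3*log(s**3 + 6)/3 - s**3/3 + 2*log(s**3 + 6) + C

Let u = s**3 + 6, so du = (3*s**2) ds.
The integral becomes (1/3)·∫ log(u) du; integrate by parts with u′=log(u), dv′=du.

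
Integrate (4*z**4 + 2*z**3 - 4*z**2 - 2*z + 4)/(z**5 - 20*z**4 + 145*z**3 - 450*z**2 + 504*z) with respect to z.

log(z)/126 + 2521*log(z - 7)/21 - 1366*log(z - 6)/9 + 271*log(z - 4)/6 - 85*log(z - 3)/9 + C

Factor the denominator: z*(z - 7)*(z - 6)*(z - 4)*(z - 3).
Partial-fraction decomposition: -85/(9*(z - 3)) + 271/(6*(z - 4)) - 1366/(9*(z - 6)) + 2521/(21*(z - 7)) + 1/(126*z).
Integrate each term: A/(z−a) contributes A·log|z−a|.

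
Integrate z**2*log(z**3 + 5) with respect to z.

Let u = z**3 + 5, so du = (3*z**2) dz.
The integral becomes (1/3)·∫ log(u) du; integrate by parts with u′=log(u), dv′=du.

z**3*log(z**3 + 5)/3 - z**3/3 + 5*log(z**3 + 5)/3 + C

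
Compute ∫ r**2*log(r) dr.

Use integration by parts with u = log(r), dv = r**2 dr.
Then du = 1/r dr and v = r**3/3.

r**3*log(r)/3 - r**3/9 + C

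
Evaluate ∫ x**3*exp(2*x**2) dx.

(2*x**2 - 1)*exp(2*x**2)/8 + C

Let u = x², du = 2x dx; rewrite as (1/2)∫ u^1·exp(2u) du.
Now integrate by parts 1 time.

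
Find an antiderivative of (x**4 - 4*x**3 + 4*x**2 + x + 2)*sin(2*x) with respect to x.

Use integration by parts with u = x**4 - 4*x**3 + 4*x**2 + x + 2, dv = sin(2*x) dx, so v = -cos(2*x)/2.
Apply parts 4 times (tabular method): alternate signs, differentiate u down to 0, integrate dv up.

-x**4*cos(2*x)/2 + x**3*sin(2*x) + 2*x**3*cos(2*x) - 3*x**2*sin(2*x) - x**2*cos(2*x)/2 + x*sin(2*x)/2 - 7*x*cos(2*x)/2 + 7*sin(2*x)/4 - 3*cos(2*x)/4 + C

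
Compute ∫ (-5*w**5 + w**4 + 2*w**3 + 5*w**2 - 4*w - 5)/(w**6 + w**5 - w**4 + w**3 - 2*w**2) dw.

13*log(w)/4 - log(w - 1) - 61*log(w + 2)/20 - 21*log(w**2 + 1)/10 - 8*atan(w)/5 - 5/(2*w) + C

Factor the denominator: w**2*(w - 1)*(w + 2)*(w**2 + 1).
Partial-fraction decomposition: -(21*w + 8)/(5*(w**2 + 1)) - 61/(20*(w + 2)) - 1/(w - 1) + 13/(4*w) + 5/(2*w**2).
Integrate each term; A/(w−a) gives A·log|w−a|; the (Bw+D)/(w²+p²) term gives a log and an atan.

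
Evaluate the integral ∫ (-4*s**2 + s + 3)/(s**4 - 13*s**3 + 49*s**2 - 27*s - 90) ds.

-45*log(s - 6)/7 + 23*log(s - 5)/3 - 5*log(s - 3)/4 + log(s + 1)/84 + C

Factor the denominator: (s - 6)*(s - 5)*(s - 3)*(s + 1).
Partial-fraction decomposition: 1/(84*(s + 1)) - 5/(4*(s - 3)) + 23/(3*(s - 5)) - 45/(7*(s - 6)).
Integrate each term: A/(s−a) contributes A·log|s−a|.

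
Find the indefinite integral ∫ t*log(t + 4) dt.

t**2*log(t + 4)/2 - t**2/4 + 2*t - 8*log(t + 4) + C

Use integration by parts with u = log(t + 4), dv = t dt.
Then du = 1/(t + 4) dt and v = t**2/2.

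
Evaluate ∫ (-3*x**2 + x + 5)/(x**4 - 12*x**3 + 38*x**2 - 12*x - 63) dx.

Factor the denominator: (x - 7)*(x - 3)**2*(x + 1).
Partial-fraction decomposition: -1/(128*(x + 1)) + 17/(16*(x - 3)) + 19/(16*(x - 3)**2) - 135/(128*(x - 7)).
Integrate each term; A/(x−a) gives A·log|x−a|; A/(x−a)² gives −A/(x−a).

-135*log(x - 7)/128 + 17*log(x - 3)/16 - log(x + 1)/128 - 19/(16*x - 48) + C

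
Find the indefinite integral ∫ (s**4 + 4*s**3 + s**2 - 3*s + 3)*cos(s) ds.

s**4*sin(s) + 4*s**3*sin(s) + 4*s**3*cos(s) - 11*s**2*sin(s) + 12*s**2*cos(s) - 27*s*sin(s) - 22*s*cos(s) + 25*sin(s) - 27*cos(s) + C

Use integration by parts with u = s**4 + 4*s**3 + s**2 - 3*s + 3, dv = cos(s) ds, so v = sin(s).
Apply parts 4 times (tabular method): alternate signs, differentiate u down to 0, integrate dv up.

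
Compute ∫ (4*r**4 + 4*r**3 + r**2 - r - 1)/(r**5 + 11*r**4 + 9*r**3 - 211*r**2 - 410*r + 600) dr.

1291*log(r - 4)/2430 - log(r - 1)/108 - 57175*log(r + 5)/972 + 623*log(r + 6)/10 - 2029/(54*r + 270) + C

Factor the denominator: (r - 4)*(r - 1)*(r + 5)**2*(r + 6).
Partial-fraction decomposition: 623/(10*(r + 6)) - 57175/(972*(r + 5)) + 2029/(54*(r + 5)**2) - 1/(108*(r - 1)) + 1291/(2430*(r - 4)).
Integrate each term; A/(r−a) gives A·log|r−a|; A/(r−a)² gives −A/(r−a).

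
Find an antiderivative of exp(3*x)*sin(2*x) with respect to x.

3*exp(3*x)*sin(2*x)/13 - 2*exp(3*x)*cos(2*x)/13 + C

Let I denote the integral. Integrate by parts with u = sin(2*x), dv = exp(3*x) dx, so v = exp(3*x)/3: I = exp(3*x)*sin(2*x)/3 − (2/3)·∫ exp(3*x)*cos(2*x) dx.
Apply parts again with u = cos(2*x), dv = exp(3*x) dx: ∫ exp(3*x)*cos(2*x) dx = exp(3*x)*cos(2*x)/3 + (2/3)·I. Substituting back brings back I: I = exp(3*x)*sin(2*x)/3 - 2*exp(3*x)*cos(2*x)/9 − (4/9)·I.
Solving for I: (1 + 4/9)·I equals the remaining terms, so I = (9/13)·(exp(3*x)*sin(2*x)/3 - 2*exp(3*x)*cos(2*x)/9).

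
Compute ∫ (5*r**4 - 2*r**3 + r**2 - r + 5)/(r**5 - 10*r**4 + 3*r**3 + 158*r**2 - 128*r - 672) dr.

5683*log(r - 7)/405 - 7313*log(r - 4)/756 - 107*log(r + 2)/324 + 34*log(r + 3)/35 + 167/(18*r - 72) + C

Factor the denominator: (r - 7)*(r - 4)**2*(r + 2)*(r + 3).
Partial-fraction decomposition: 34/(35*(r + 3)) - 107/(324*(r + 2)) - 7313/(756*(r - 4)) - 167/(18*(r - 4)**2) + 5683/(405*(r - 7)).
Integrate each term; A/(r−a) gives A·log|r−a|; A/(r−a)² gives −A/(r−a).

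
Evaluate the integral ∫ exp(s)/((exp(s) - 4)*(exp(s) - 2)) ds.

Let u = e^s, du = e^s ds.
The integral becomes ∫ du/((u-2)(u-4)); decompose into partial fractions.

log(exp(s) - 4)/2 - log(exp(s) - 2)/2 + C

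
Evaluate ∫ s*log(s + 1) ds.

s**2*log(s + 1)/2 - s**2/4 + s/2 - log(s + 1)/2 + C

Use integration by parts with u = log(s + 1), dv = s ds.
Then du = 1/(s + 1) ds and v = s**2/2.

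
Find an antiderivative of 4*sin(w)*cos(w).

Let u = sin(w), so du = (cos(w)) dw.
Rewriting, the integral becomes 4·∫ u^1 du = 4·u^2/2.
Substituting back, u = sin(w).

2*sin(w)**2 + C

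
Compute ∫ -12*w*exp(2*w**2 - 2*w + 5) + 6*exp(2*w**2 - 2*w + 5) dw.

-3*exp(2*w**2 - 2*w + 5) + C

Let u = 2*w**2 - 2*w + 5, so du = (4*w - 2) dw.
Rewriting, the integral becomes -3·∫ e^u du = -3·e^u.
Substituting back, u = 2*w**2 - 2*w + 5.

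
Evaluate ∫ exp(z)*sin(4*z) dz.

Let I denote the integral. Integrate by parts with u = sin(4*z), dv = exp(z) dz, so v = exp(z): I = exp(z)*sin(4*z) − 4·∫ exp(z)*cos(4*z) dz.
Apply parts again with u = cos(4*z), dv = exp(z) dz: ∫ exp(z)*cos(4*z) dz = exp(z)*cos(4*z) + 4·I. Substituting back brings back I: I = exp(z)*sin(4*z) - 4*exp(z)*cos(4*z) − 16·I.
Solving for I: (1 + 16)·I equals the remaining terms, so I = (1/17)·(exp(z)*sin(4*z) - 4*exp(z)*cos(4*z)).

exp(z)*sin(4*z)/17 - 4*exp(z)*cos(4*z)/17 + C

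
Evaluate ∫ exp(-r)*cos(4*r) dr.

Let I denote the integral. Integrate by parts with u = cos(4*r), dv = exp(-r) dr, so v = -exp(-r): I = -exp(-r)*cos(4*r) − 4·∫ exp(-r)*sin(4*r) dr.
Apply parts again with u = sin(4*r), dv = exp(-r) dr: ∫ exp(-r)*sin(4*r) dr = -exp(-r)*sin(4*r) + 4·I. Substituting back brings back I: I = 4*exp(-r)*sin(4*r) - exp(-r)*cos(4*r) − 16·I.
Solving for I: (1 + 16)·I equals the remaining terms, so I = (1/17)·(4*exp(-r)*sin(4*r) - exp(-r)*cos(4*r)).

4*exp(-r)*sin(4*r)/17 - exp(-r)*cos(4*r)/17 + C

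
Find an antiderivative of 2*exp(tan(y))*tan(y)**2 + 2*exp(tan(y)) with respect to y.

Let u = tan(y), so du = (tan(y)**2 + 1) dy.
Rewriting, the integral becomes 2·∫ e^u du = 2·e^u.
Substituting back, u = tan(y).

2*exp(tan(y)) + C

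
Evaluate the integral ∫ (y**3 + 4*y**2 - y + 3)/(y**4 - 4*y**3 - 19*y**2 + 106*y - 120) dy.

Factor the denominator: (y - 4)*(y - 3)*(y - 2)*(y + 5).
Partial-fraction decomposition: 17/(504*(y + 5)) + 25/(14*(y - 2)) - 63/(8*(y - 3)) + 127/(18*(y - 4)).
Integrate each term: A/(y−a) contributes A·log|y−a|.

127*log(y - 4)/18 - 63*log(y - 3)/8 + 25*log(y - 2)/14 + 17*log(y + 5)/504 + C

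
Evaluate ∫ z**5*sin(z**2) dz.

-z**4*cos(z**2)/2 + z**2*sin(z**2) + cos(z**2) + C

Let u = z², du = 2z dz; rewrite as (1/2)∫ u^2·sin(1u) du.
Now integrate by parts 2 times.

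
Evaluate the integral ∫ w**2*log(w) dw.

w**3*log(w)/3 - w**3/9 + C

Use integration by parts with u = log(w), dv = w**2 dw.
Then du = 1/w dw and v = w**3/3.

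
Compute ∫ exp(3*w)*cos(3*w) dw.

exp(3*w)*sin(3*w)/6 + exp(3*w)*cos(3*w)/6 + C

Let I denote the integral. Integrate by parts with u = cos(3*w), dv = exp(3*w) dw, so v = exp(3*w)/3: I = exp(3*w)*cos(3*w)/3 + ∫ exp(3*w)*sin(3*w) dw.
Apply parts again with u = sin(3*w), dv = exp(3*w) dw: ∫ exp(3*w)*sin(3*w) dw = exp(3*w)*sin(3*w)/3 − I. Substituting back brings back I: I = exp(3*w)*sin(3*w)/3 + exp(3*w)*cos(3*w)/3 − I.
Solving for I: (1 + 1)·I equals the remaining terms, so I = (1/2)·(exp(3*w)*sin(3*w)/3 + exp(3*w)*cos(3*w)/3).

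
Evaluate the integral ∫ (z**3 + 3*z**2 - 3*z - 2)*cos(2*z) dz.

Use integration by parts with u = z**3 + 3*z**2 - 3*z - 2, dv = cos(2*z) dz, so v = sin(2*z)/2.
Apply parts 3 times (tabular method): alternate signs, differentiate u down to 0, integrate dv up.

z**3*sin(2*z)/2 + 3*z**2*sin(2*z)/2 + 3*z**2*cos(2*z)/4 - 9*z*sin(2*z)/4 + 3*z*cos(2*z)/2 - 7*sin(2*z)/4 - 9*cos(2*z)/8 + C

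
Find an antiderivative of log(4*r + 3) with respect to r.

r*log(4*r + 3) - r + 3*log(4*r + 3)/4 + C

Use integration by parts with u = log(4*r + 3), dv = dr.
Then du = 4/(4*r + 3) dr and v = r.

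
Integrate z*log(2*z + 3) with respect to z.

Use integration by parts with u = log(2*z + 3), dv = z dz.
Then du = 2/(2*z + 3) dz and v = z**2/2.

z**2*log(2*z + 3)/2 - z**2/4 + 3*z/4 - 9*log(2*z + 3)/8 + C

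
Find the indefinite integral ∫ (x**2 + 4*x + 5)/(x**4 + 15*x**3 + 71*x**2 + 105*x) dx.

log(x)/21 - log(x + 3)/12 + log(x + 5)/2 - 13*log(x + 7)/28 + C

Factor the denominator: x*(x + 3)*(x + 5)*(x + 7).
Partial-fraction decomposition: -13/(28*(x + 7)) + 1/(2*(x + 5)) - 1/(12*(x + 3)) + 1/(21*x).
Integrate each term: A/(x−a) contributes A·log|x−a|.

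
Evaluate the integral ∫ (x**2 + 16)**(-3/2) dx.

x/(16*sqrt(x**2 + 16)) + C

Substitute x = 4·tan(θ), so dx = 4·sec(θ)^2 dθ and the radical becomes sqrt(x**2 + 16) = 4·sec(θ) by the Pythagorean identity.
Integrate the resulting trig expression in θ, then back-substitute tan(θ) = x/4, sec(θ) = sqrt(x**2 + 16)/4 (absorbing any constant into C).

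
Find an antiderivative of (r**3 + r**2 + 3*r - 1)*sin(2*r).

-r**3*cos(2*r)/2 + 3*r**2*sin(2*r)/4 - r**2*cos(2*r)/2 + r*sin(2*r)/2 - 3*r*cos(2*r)/4 + 3*sin(2*r)/8 + 3*cos(2*r)/4 + C

Use integration by parts with u = r**3 + r**2 + 3*r - 1, dv = sin(2*r) dr, so v = -cos(2*r)/2.
Apply parts 3 times (tabular method): alternate signs, differentiate u down to 0, integrate dv up.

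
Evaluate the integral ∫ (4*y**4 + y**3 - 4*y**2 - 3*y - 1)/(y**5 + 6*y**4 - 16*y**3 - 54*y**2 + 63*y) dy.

-log(y)/63 + 61*log(y - 3)/72 + 3*log(y - 1)/64 - 269*log(y + 3)/288 + 1817*log(y + 7)/448 + C

Factor the denominator: y*(y - 3)*(y - 1)*(y + 3)*(y + 7).
Partial-fraction decomposition: 1817/(448*(y + 7)) - 269/(288*(y + 3)) + 3/(64*(y - 1)) + 61/(72*(y - 3)) - 1/(63*y).
Integrate each term: A/(y−a) contributes A·log|y−a|.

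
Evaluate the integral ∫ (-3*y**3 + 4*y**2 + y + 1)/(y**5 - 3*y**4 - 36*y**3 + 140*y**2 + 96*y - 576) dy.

56*log(y - 4)/75 - 41*log(y - 3)/45 - 13*log(y + 2)/240 + 787*log(y + 6)/3600 + 41/(20*y - 80) + C

Factor the denominator: (y - 4)**2*(y - 3)*(y + 2)*(y + 6).
Partial-fraction decomposition: 787/(3600*(y + 6)) - 13/(240*(y + 2)) - 41/(45*(y - 3)) + 56/(75*(y - 4)) - 41/(20*(y - 4)**2).
Integrate each term; A/(y−a) gives A·log|y−a|; A/(y−a)² gives −A/(y−a).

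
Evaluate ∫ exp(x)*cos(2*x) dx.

Let I denote the integral. Integrate by parts with u = cos(2*x), dv = exp(x) dx, so v = exp(x): I = exp(x)*cos(2*x) + 2·∫ exp(x)*sin(2*x) dx.
Apply parts again with u = sin(2*x), dv = exp(x) dx: ∫ exp(x)*sin(2*x) dx = exp(x)*sin(2*x) − 2·I. Substituting back brings back I: I = 2*exp(x)*sin(2*x) + exp(x)*cos(2*x) − 4·I.
Solving for I: (1 + 4)·I equals the remaining terms, so I = (1/5)·(2*exp(x)*sin(2*x) + exp(x)*cos(2*x)).

2*exp(x)*sin(2*x)/5 + exp(x)*cos(2*x)/5 + C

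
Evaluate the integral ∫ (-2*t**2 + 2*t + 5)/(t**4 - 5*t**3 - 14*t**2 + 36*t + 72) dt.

Factor the denominator: (t - 6)*(t - 3)*(t + 2)**2.
Partial-fraction decomposition: 309/(1600*(t + 2)) - 7/(40*(t + 2)**2) + 7/(75*(t - 3)) - 55/(192*(t - 6)).
Integrate each term; A/(t−a) gives A·log|t−a|; A/(t−a)² gives −A/(t−a).

-55*log(t - 6)/192 + 7*log(t - 3)/75 + 309*log(t + 2)/1600 + 7/(40*t + 80) + C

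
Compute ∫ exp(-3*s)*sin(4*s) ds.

Let I denote the integral. Integrate by parts with u = sin(4*s), dv = exp(-3*s) ds, so v = -exp(-3*s)/3: I = -exp(-3*s)*sin(4*s)/3 + (4/3)·∫ exp(-3*s)*cos(4*s) ds.
Apply parts again with u = cos(4*s), dv = exp(-3*s) ds: ∫ exp(-3*s)*cos(4*s) ds = -exp(-3*s)*cos(4*s)/3 − (4/3)·I. Substituting back brings back I: I = -exp(-3*s)*sin(4*s)/3 - 4*exp(-3*s)*cos(4*s)/9 − (16/9)·I.
Solving for I: (1 + 16/9)·I equals the remaining terms, so I = (9/25)·(-exp(-3*s)*sin(4*s)/3 - 4*exp(-3*s)*cos(4*s)/9).

-3*exp(-3*s)*sin(4*s)/25 - 4*exp(-3*s)*cos(4*s)/25 + C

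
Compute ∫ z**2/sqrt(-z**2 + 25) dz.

-z*sqrt(-z**2 + 25)/2 + 25*asin(z/5)/2 + C

Substitute z = 5·sin(θ), so dz = 5·cos(θ) dθ and the radical becomes sqrt(-z**2 + 25) = 5·cos(θ) by the Pythagorean identity.
Integrate the resulting trig expression in θ, then back-substitute θ = asin(z/5), sin(θ) = z/5, cos(θ) = sqrt(-z**2 + 25)/5 (absorbing any constant into C).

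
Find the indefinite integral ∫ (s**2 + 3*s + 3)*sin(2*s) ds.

-s**2*cos(2*s)/2 + s*sin(2*s)/2 - 3*s*cos(2*s)/2 + 3*sin(2*s)/4 - 5*cos(2*s)/4 + C

Use integration by parts with u = s**2 + 3*s + 3, dv = sin(2*s) ds, so v = -cos(2*s)/2.
Apply parts 2 times (tabular method): alternate signs, differentiate u down to 0, integrate dv up.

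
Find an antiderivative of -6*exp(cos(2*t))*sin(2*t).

3*exp(cos(2*t)) + C

Let u = cos(2*t), so du = (-2*sin(2*t)) dt.
Rewriting, the integral becomes 3·∫ e^u du = 3·e^u.
Substituting back, u = cos(2*t).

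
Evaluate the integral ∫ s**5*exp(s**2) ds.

Let u = s², du = 2s ds; rewrite as (1/2)∫ u^2·exp(1u) du.
Now integrate by parts 2 times.

(s**4 - 2*s**2 + 2)*exp(s**2)/2 + C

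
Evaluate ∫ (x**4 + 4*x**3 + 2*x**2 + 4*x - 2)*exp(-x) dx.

Use integration by parts with u = x**4 + 4*x**3 + 2*x**2 + 4*x - 2, dv = exp(-x) dx, so v = -exp(-x).
Apply parts 4 times (tabular method): alternate signs, differentiate u down to 0, integrate dv up.

(-x**4 - 8*x**3 - 26*x**2 - 56*x - 54)*exp(-x) + C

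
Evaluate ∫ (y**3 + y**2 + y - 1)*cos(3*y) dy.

Use integration by parts with u = y**3 + y**2 + y - 1, dv = cos(3*y) dy, so v = sin(3*y)/3.
Apply parts 3 times (tabular method): alternate signs, differentiate u down to 0, integrate dv up.

y**3*sin(3*y)/3 + y**2*sin(3*y)/3 + y**2*cos(3*y)/3 + y*sin(3*y)/9 + 2*y*cos(3*y)/9 - 11*sin(3*y)/27 + cos(3*y)/27 + C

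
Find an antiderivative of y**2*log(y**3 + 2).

y**3*log(y**3 + 2)/3 - y**3/3 + 2*log(y**3 + 2)/3 + C

Let u = y**3 + 2, so du = (3*y**2) dy.
The integral becomes (1/3)·∫ log(u) du; integrate by parts with u′=log(u), dv′=du.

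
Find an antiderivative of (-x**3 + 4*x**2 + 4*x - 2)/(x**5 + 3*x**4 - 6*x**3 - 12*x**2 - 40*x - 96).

Factor the denominator: (x - 3)*(x + 2)*(x + 4)*(x**2 + 4).
Partial-fraction decomposition: -(27*x - 10)/(104*(x**2 + 4)) + 11/(28*(x + 4)) - 7/(40*(x + 2)) + 19/(455*(x - 3)).
Integrate each term; A/(x−a) gives A·log|x−a|; the (Bx+D)/(x²+p²) term gives a log and an atan.

19*log(x - 3)/455 - 7*log(x + 2)/40 + 11*log(x + 4)/28 - 27*log(x**2 + 4)/208 + 5*atan(x/2)/104 + C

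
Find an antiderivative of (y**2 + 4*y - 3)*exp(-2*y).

Use integration by parts with u = y**2 + 4*y - 3, dv = exp(-2*y) dy, so v = -exp(-2*y)/2.
Apply parts 2 times (tabular method): alternate signs, differentiate u down to 0, integrate dv up.

(-2*y**2 - 10*y + 1)*exp(-2*y)/4 + C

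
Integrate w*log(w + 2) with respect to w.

Use integration by parts with u = log(w + 2), dv = w dw.
Then du = 1/(w + 2) dw and v = w**2/2.

w**2*log(w + 2)/2 - w**2/4 + w - 2*log(w + 2) + C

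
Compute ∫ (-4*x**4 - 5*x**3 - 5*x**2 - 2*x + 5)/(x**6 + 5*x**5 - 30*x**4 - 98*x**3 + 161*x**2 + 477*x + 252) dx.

Factor the denominator: (x - 4)*(x - 3)*(x + 1)**2*(x + 3)*(x + 7).
Partial-fraction decomposition: 541/(1056*(x + 7)) - 223/(672*(x + 3)) + 167/(4800*(x + 1)) + 1/(80*(x + 1)**2) + 101/(192*(x - 3)) - 1427/(1925*(x - 4)).
Integrate each term; A/(x−a) gives A·log|x−a|; A/(x−a)² gives −A/(x−a).

-1427*log(x - 4)/1925 + 101*log(x - 3)/192 + 167*log(x + 1)/4800 - 223*log(x + 3)/672 + 541*log(x + 7)/1056 - 1/(80*x + 80) + C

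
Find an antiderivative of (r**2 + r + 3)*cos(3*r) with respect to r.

r**2*sin(3*r)/3 + r*sin(3*r)/3 + 2*r*cos(3*r)/9 + 25*sin(3*r)/27 + cos(3*r)/9 + C

Use integration by parts with u = r**2 + r + 3, dv = cos(3*r) dr, so v = sin(3*r)/3.
Apply parts 2 times (tabular method): alternate signs, differentiate u down to 0, integrate dv up.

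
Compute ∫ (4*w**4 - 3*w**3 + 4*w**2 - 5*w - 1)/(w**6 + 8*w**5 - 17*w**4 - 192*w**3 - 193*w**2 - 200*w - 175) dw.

Factor the denominator: (w - 5)*(w + 1)*(w + 5)*(w + 7)*(w**2 + 1).
Partial-fraction decomposition: (2*w + 11)/(1300*(w**2 + 1)) - 1207/(800*(w + 7)) + 2999/(2080*(w + 5)) - 5/(96*(w + 1)) + 733/(6240*(w - 5)).
Integrate each term; A/(w−a) gives A·log|w−a|; the (Bw+D)/(w²+p²) term gives a log and an atan.

733*log(w - 5)/6240 - 5*log(w + 1)/96 + 2999*log(w + 5)/2080 - 1207*log(w + 7)/800 + log(w**2 + 1)/1300 + 11*atan(w)/1300 + C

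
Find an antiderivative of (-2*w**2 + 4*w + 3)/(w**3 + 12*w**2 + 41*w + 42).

Factor the denominator: (w + 2)*(w + 3)*(w + 7).
Partial-fraction decomposition: -123/(20*(w + 7)) + 27/(4*(w + 3)) - 13/(5*(w + 2)).
Integrate each term: A/(w−a) contributes A·log|w−a|.

-13*log(w + 2)/5 + 27*log(w + 3)/4 - 123*log(w + 7)/20 + C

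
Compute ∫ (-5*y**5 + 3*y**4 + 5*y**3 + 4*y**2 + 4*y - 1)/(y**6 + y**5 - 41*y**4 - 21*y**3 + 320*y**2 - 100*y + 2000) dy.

-6503*log(y - 5)/1450 + 3953*log(y - 4)/1620 - 9605603*log(y + 5)/3406050 - 2273*log(y**2 + 4)/33640 + 141*atan(y/2)/4205 - 8477/(1305*y + 6525) + C

Factor the denominator: (y - 5)*(y - 4)*(y + 5)**2*(y**2 + 4).
Partial-fraction decomposition: -(2273*y - 1128)/(16820*(y**2 + 4)) - 9605603/(3406050*(y + 5)) + 8477/(1305*(y + 5)**2) + 3953/(1620*(y - 4)) - 6503/(1450*(y - 5)).
Integrate each term; A/(y−a) gives A·log|y−a|; the (By+D)/(y²+p²) term gives a log and an atan.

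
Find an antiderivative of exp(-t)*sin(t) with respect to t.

-exp(-t)*sin(t)/2 - exp(-t)*cos(t)/2 + C

Let I denote the integral. Integrate by parts with u = sin(t), dv = exp(-t) dt, so v = -exp(-t): I = -exp(-t)*sin(t) + ∫ exp(-t)*cos(t) dt.
Apply parts again with u = cos(t), dv = exp(-t) dt: ∫ exp(-t)*cos(t) dt = -exp(-t)*cos(t) − I. Substituting back brings back I: I = -exp(-t)*sin(t) - exp(-t)*cos(t) − I.
Solving for I: (1 + 1)·I equals the remaining terms, so I = (1/2)·(-exp(-t)*sin(t) - exp(-t)*cos(t)).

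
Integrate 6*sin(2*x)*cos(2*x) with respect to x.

3*sin(2*x)**2/2 + C

Let u = sin(2*x), so du = (2*cos(2*x)) dx.
Rewriting, the integral becomes 3·∫ u^1 du = 3·u^2/2.
Substituting back, u = sin(2*x).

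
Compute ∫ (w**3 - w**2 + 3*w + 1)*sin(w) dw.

Use integration by parts with u = w**3 - w**2 + 3*w + 1, dv = sin(w) dw, so v = -cos(w).
Apply parts 3 times (tabular method): alternate signs, differentiate u down to 0, integrate dv up.

-w**3*cos(w) + 3*w**2*sin(w) + w**2*cos(w) - 2*w*sin(w) + 3*w*cos(w) - 3*sin(w) - 3*cos(w) + C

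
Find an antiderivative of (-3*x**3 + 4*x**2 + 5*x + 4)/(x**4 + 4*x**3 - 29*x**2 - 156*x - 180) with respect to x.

-235*log(x - 6)/396 - 17*log(x + 2)/12 + 53*log(x + 3)/9 - 227*log(x + 5)/33 + C

Factor the denominator: (x - 6)*(x + 2)*(x + 3)*(x + 5).
Partial-fraction decomposition: -227/(33*(x + 5)) + 53/(9*(x + 3)) - 17/(12*(x + 2)) - 235/(396*(x - 6)).
Integrate each term: A/(x−a) contributes A·log|x−a|.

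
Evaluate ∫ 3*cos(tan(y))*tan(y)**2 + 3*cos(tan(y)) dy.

3*sin(tan(y)) + C

Let u = tan(y), so du = (tan(y)**2 + 1) dy.
Rewriting, the integral becomes 3·∫ cos(u) du = 3·sin(u).
Substituting back, u = tan(y).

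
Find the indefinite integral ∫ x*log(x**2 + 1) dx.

x**2*log(x**2 + 1)/2 - x**2/2 + log(x**2 + 1)/2 + C

Let u = x**2 + 1, so du = (2*x) dx.
The integral becomes (1/2)·∫ log(u) du; integrate by parts with u′=log(u), dv′=du.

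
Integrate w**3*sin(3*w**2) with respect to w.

-w**2*cos(3*w**2)/6 + sin(3*w**2)/18 + C

Let u = w², du = 2w dw; rewrite as (1/2)∫ u^1·sin(3u) du.
Now integrate by parts 1 time.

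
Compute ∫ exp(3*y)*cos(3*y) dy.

Let I denote the integral. Integrate by parts with u = cos(3*y), dv = exp(3*y) dy, so v = exp(3*y)/3: I = exp(3*y)*cos(3*y)/3 + ∫ exp(3*y)*sin(3*y) dy.
Apply parts again with u = sin(3*y), dv = exp(3*y) dy: ∫ exp(3*y)*sin(3*y) dy = exp(3*y)*sin(3*y)/3 − I. Substituting back brings back I: I = exp(3*y)*sin(3*y)/3 + exp(3*y)*cos(3*y)/3 − I.
Solving for I: (1 + 1)·I equals the remaining terms, so I = (1/2)·(exp(3*y)*sin(3*y)/3 + exp(3*y)*cos(3*y)/3).

exp(3*y)*sin(3*y)/6 + exp(3*y)*cos(3*y)/6 + C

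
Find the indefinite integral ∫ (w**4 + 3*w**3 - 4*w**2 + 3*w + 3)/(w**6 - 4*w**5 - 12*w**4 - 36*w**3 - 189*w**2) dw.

Factor the denominator: w**2*(w - 7)*(w + 3)*(w**2 + 9).
Partial-fraction decomposition: -4*(25*w - 57)/(783*(w**2 + 9)) + 7/(270*(w + 3)) + 1629/(14210*(w - 7)) - 17/(1323*w) - 1/(63*w**2).
Integrate each term; A/(w−a) gives A·log|w−a|; the (Bw+D)/(w²+p²) term gives a log and an atan.

-17*log(w)/1323 + 1629*log(w - 7)/14210 + 7*log(w + 3)/270 - 50*log(w**2 + 9)/783 + 76*atan(w/3)/783 + 1/(63*w) + C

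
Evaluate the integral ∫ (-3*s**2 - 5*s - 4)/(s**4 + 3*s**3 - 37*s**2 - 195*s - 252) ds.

-93*log(s - 7)/550 - 137*log(s + 3)/50 + 32*log(s + 4)/11 - 8/(5*s + 15) + C

Factor the denominator: (s - 7)*(s + 3)**2*(s + 4).
Partial-fraction decomposition: 32/(11*(s + 4)) - 137/(50*(s + 3)) + 8/(5*(s + 3)**2) - 93/(550*(s - 7)).
Integrate each term; A/(s−a) gives A·log|s−a|; A/(s−a)² gives −A/(s−a).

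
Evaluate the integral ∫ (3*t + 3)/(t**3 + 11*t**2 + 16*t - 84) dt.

log(t - 2)/8 + 15*log(t + 6)/8 - 2*log(t + 7) + C

Factor the denominator: (t - 2)*(t + 6)*(t + 7).
Partial-fraction decomposition: -2/(t + 7) + 15/(8*(t + 6)) + 1/(8*(t - 2)).
Integrate each term: A/(t−a) contributes A·log|t−a|.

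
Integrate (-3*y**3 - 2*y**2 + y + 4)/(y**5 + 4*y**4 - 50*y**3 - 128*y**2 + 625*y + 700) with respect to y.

Factor the denominator: (y - 5)*(y - 4)*(y + 1)*(y + 5)*(y + 7).
Partial-fraction decomposition: 58/(99*(y + 7)) - 9/(20*(y + 5)) + 1/(180*(y + 1)) + 24/(55*(y - 4)) - 26/(45*(y - 5)).
Integrate each term: A/(y−a) contributes A·log|y−a|.

-26*log(y - 5)/45 + 24*log(y - 4)/55 + log(y + 1)/180 - 9*log(y + 5)/20 + 58*log(y + 7)/99 + C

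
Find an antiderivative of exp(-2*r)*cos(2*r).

exp(-2*r)*sin(2*r)/4 - exp(-2*r)*cos(2*r)/4 + C

Let I denote the integral. Integrate by parts with u = cos(2*r), dv = exp(-2*r) dr, so v = -exp(-2*r)/2: I = -exp(-2*r)*cos(2*r)/2 − ∫ exp(-2*r)*sin(2*r) dr.
Apply parts again with u = sin(2*r), dv = exp(-2*r) dr: ∫ exp(-2*r)*sin(2*r) dr = -exp(-2*r)*sin(2*r)/2 + I. Substituting back brings back I: I = exp(-2*r)*sin(2*r)/2 - exp(-2*r)*cos(2*r)/2 − I.
Solving for I: (1 + 1)·I equals the remaining terms, so I = (1/2)·(exp(-2*r)*sin(2*r)/2 - exp(-2*r)*cos(2*r)/2).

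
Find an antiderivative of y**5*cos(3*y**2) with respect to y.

Let u = y², du = 2y dy; rewrite as (1/2)∫ u^2·cos(3u) du.
Now integrate by parts 2 times.

y**4*sin(3*y**2)/6 + y**2*cos(3*y**2)/9 - sin(3*y**2)/27 + C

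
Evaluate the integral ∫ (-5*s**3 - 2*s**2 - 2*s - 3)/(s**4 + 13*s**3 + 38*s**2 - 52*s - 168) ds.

-55*log(s - 2)/288 - 33*log(s + 2)/80 + 1017*log(s + 6)/32 - 1628*log(s + 7)/45 + C

Factor the denominator: (s - 2)*(s + 2)*(s + 6)*(s + 7).
Partial-fraction decomposition: -1628/(45*(s + 7)) + 1017/(32*(s + 6)) - 33/(80*(s + 2)) - 55/(288*(s - 2)).
Integrate each term: A/(s−a) contributes A·log|s−a|.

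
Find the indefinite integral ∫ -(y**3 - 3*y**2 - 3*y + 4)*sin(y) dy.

Use integration by parts with u = y**3 - 3*y**2 - 3*y + 4, dv = -sin(y) dy, so v = cos(y).
Apply parts 3 times (tabular method): alternate signs, differentiate u down to 0, integrate dv up.

y**3*cos(y) - 3*y**2*sin(y) - 3*y**2*cos(y) + 6*y*sin(y) - 9*y*cos(y) + 9*sin(y) + 10*cos(y) + C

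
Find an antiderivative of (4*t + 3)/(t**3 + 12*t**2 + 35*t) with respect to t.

3*log(t)/35 + 17*log(t + 5)/10 - 25*log(t + 7)/14 + C

Factor the denominator: t*(t + 5)*(t + 7).
Partial-fraction decomposition: -25/(14*(t + 7)) + 17/(10*(t + 5)) + 3/(35*t).
Integrate each term: A/(t−a) contributes A·log|t−a|.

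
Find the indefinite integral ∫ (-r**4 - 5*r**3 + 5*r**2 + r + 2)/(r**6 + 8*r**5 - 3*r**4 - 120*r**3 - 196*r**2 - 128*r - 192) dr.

Factor the denominator: (r - 4)*(r + 2)*(r + 4)*(r + 6)*(r**2 + 1).
Partial-fraction decomposition: -2*(49*r + 2)/(3145*(r**2 + 1)) + 1/(74*(r + 6)) + 71/(272*(r + 4)) - 11/(60*(r + 2)) - 49/(816*(r - 4)).
Integrate each term; A/(r−a) gives A·log|r−a|; the (Br+D)/(r²+p²) term gives a log and an atan.

-49*log(r - 4)/816 - 11*log(r + 2)/60 + 71*log(r + 4)/272 + log(r + 6)/74 - 49*log(r**2 + 1)/3145 - 4*atan(r)/3145 + C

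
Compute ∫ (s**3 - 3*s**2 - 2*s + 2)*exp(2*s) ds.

Use integration by parts with u = s**3 - 3*s**2 - 2*s + 2, dv = exp(2*s) ds, so v = exp(2*s)/2.
Apply parts 3 times (tabular method): alternate signs, differentiate u down to 0, integrate dv up.

(4*s**3 - 18*s**2 + 10*s + 3)*exp(2*s)/8 + C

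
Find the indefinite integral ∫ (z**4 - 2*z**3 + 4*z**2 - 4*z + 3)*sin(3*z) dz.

-z**4*cos(3*z)/3 + 4*z**3*sin(3*z)/9 + 2*z**3*cos(3*z)/3 - 2*z**2*sin(3*z)/3 - 8*z**2*cos(3*z)/9 + 16*z*sin(3*z)/27 + 8*z*cos(3*z)/9 - 8*sin(3*z)/27 - 65*cos(3*z)/81 + C

Use integration by parts with u = z**4 - 2*z**3 + 4*z**2 - 4*z + 3, dv = sin(3*z) dz, so v = -cos(3*z)/3.
Apply parts 4 times (tabular method): alternate signs, differentiate u down to 0, integrate dv up.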